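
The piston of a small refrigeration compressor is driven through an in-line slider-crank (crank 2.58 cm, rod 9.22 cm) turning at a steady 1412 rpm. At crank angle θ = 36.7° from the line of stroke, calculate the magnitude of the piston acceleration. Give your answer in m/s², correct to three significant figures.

501

ω = 2π·1412/60 = 147.9 rad/s
x(θ) = r cosθ + √(L² − r² sin²θ); with ω constant, a = ω²·d²x/dθ².
d²x/dθ² = −r cosθ − r²(cos2θ)/√u − r⁴ sin²2θ/(4u^{3/2}),  u = L² − r² sin²θ = 0.0082631 m².
Substituting r = 0.0258 m, L = 0.0922 m, θ = 36.7°: d²x/dθ² = -0.022913 m.
a = ω²·d²x/dθ² = (147.9)²·(-0.022913) = -500.97 m/s²;  |a| = 500.97 m/s².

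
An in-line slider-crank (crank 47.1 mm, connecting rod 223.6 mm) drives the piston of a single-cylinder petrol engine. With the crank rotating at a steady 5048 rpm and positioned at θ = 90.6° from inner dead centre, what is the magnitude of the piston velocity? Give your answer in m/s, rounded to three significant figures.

ω = 2π·5048/60 = 528.6 rad/s
For an in-line slider-crank, x = r cosθ + √(L² − r² sin²θ), so v = −rω sinθ·[1 + r cosθ/√(L² − r² sin²θ)].
With r = 0.0471 m, L = 0.2236 m, θ = 90.6°: √(L² − r² sin²θ) = 0.21858 m.
v = −0.0471·528.6·0.99995·[1 + 0.0471·-0.01047/0.21858] = -24.841 m/s.
|v| = 24.841 m/s.

24.8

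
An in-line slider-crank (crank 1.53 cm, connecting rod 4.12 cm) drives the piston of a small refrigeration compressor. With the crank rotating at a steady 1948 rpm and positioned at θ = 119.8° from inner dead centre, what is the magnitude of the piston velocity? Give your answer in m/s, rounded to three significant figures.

ω = 2π·1948/60 = 204 rad/s
For an in-line slider-crank, x = r cosθ + √(L² − r² sin²θ), so v = −rω sinθ·[1 + r cosθ/√(L² − r² sin²θ)].
With r = 0.0153 m, L = 0.0412 m, θ = 119.8°: √(L² − r² sin²θ) = 0.039002 m.
v = −0.0153·204·0.86777·[1 + 0.0153·-0.49697/0.039002] = -2.1804 m/s.
|v| = 2.1804 m/s.

2.18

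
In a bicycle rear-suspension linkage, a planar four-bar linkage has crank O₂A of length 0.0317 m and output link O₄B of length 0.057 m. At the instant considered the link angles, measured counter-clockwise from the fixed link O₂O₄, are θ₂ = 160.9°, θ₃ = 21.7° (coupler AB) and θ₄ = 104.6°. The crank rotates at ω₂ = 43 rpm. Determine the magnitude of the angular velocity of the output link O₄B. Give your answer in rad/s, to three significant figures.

ω₂ = 4.503 rad/s (from 43 rpm).
Differentiating the loop-closure r₂e^{iθ₂}+r₃e^{iθ₃}=r₁+r₄e^{iθ₄} gives r₂ω₂e^{iθ₂}+r₃ω₃e^{iθ₃}=r₄ω₄e^{iθ₄}.
Eliminating the other unknown: ω₄ = r₂ω₂ sin(θ₂−θ₃) / [r₄ sin(θ₄−θ₃)].
Numerator sine = +0.65342; denominator sine = +0.99233.
Result = 0.0317·4.503·(+0.65342) / (0.057·(+0.99233)) = +1.649 rad/s; magnitude 1.649 rad/s.

1.65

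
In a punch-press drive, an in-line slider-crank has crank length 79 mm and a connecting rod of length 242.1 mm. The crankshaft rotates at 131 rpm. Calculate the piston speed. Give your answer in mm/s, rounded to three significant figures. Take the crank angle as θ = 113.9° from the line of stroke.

ω = 2π·131/60 = 13.72 rad/s
For an in-line slider-crank, x = r cosθ + √(L² − r² sin²θ), so v = −rω sinθ·[1 + r cosθ/√(L² − r² sin²θ)].
With r = 0.079 m, L = 0.2421 m, θ = 113.9°: √(L² − r² sin²θ) = 0.23108 m.
v = −0.079·13.72·0.91425·[1 + 0.079·-0.40514/0.23108] = -0.85358 m/s.
|v| = 0.85358 m/s = 853.58 mm/s.

854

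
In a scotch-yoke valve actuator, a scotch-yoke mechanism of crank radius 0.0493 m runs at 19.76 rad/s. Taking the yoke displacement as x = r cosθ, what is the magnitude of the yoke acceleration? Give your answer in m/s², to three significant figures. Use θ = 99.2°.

3.08

ω = 19.76 rad/s
x = r cosθ ⇒ ẍ = −rω² cosθ (ω constant).
|a| = rω²|cosθ| = 0.0493·(19.76)²·|cos 99.2°| = 3.0776 m/s².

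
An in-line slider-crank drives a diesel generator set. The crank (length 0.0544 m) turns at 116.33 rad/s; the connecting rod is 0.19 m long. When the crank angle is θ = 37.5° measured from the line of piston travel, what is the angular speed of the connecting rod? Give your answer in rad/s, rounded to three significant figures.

ω = 116.3 rad/s
The rod makes angle φ with the slider axis where L sinφ = r sinθ; differentiating, L cosφ·φ̇ = r ω cosθ.
L cosφ = √(L² − r² sin²θ) = 0.18709 m.
|ω_rod| = r ω |cosθ| / √(L² − r² sin²θ) = 0.0544·116.3·0.79335/0.18709 = 26.835 rad/s.

26.8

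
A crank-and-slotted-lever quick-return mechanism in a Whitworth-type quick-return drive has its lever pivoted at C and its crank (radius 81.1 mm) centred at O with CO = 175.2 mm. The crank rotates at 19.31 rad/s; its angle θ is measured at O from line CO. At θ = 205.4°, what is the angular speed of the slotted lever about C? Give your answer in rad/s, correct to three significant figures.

10.4

ω = 19.31 rad/s
Crank pin A relative to C: A = (d + r cosθ, r sinθ); lever angle φ = atan2(r sinθ, d + r cosθ).
Differentiating tanφ: φ̇ = rω(d cosθ + r)/(d² + r² + 2dr cosθ).
d² + r² + 2dr cosθ = |CA|² = 0.0116018 m²;  d cosθ + r = -0.077164 m.
|ω_lever| = |0.0811·19.31·-0.077164| / 0.0116018 = 10.416 rad/s.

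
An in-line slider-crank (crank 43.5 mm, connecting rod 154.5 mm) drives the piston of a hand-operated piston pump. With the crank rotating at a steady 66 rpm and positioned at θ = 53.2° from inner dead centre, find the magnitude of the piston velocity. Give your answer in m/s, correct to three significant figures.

ω = 2π·66/60 = 6.912 rad/s
For an in-line slider-crank, x = r cosθ + √(L² − r² sin²θ), so v = −rω sinθ·[1 + r cosθ/√(L² − r² sin²θ)].
With r = 0.0435 m, L = 0.1545 m, θ = 53.2°: √(L² − r² sin²θ) = 0.15052 m.
v = −0.0435·6.912·0.80073·[1 + 0.0435·0.59902/0.15052] = -0.28242 m/s.
|v| = 0.28242 m/s.

0.282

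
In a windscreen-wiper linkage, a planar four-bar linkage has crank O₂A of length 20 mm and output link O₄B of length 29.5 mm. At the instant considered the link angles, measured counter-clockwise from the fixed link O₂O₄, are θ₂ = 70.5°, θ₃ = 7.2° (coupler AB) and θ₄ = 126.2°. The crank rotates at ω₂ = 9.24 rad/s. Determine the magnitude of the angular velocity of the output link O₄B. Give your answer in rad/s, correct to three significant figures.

6.40

ω₂ = 9.24 rad/s
Differentiating the loop-closure r₂e^{iθ₂}+r₃e^{iθ₃}=r₁+r₄e^{iθ₄} gives r₂ω₂e^{iθ₂}+r₃ω₃e^{iθ₃}=r₄ω₄e^{iθ₄}.
Eliminating the other unknown: ω₄ = r₂ω₂ sin(θ₂−θ₃) / [r₄ sin(θ₄−θ₃)].
Numerator sine = +0.89337; denominator sine = +0.87462.
Result = 0.02·9.24·(+0.89337) / (0.0295·(+0.87462)) = +6.3987 rad/s; magnitude 6.3987 rad/s.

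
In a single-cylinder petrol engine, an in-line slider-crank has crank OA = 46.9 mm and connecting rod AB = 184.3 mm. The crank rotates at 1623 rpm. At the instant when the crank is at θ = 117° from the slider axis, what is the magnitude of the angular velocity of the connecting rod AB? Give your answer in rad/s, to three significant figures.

20.2

ω = 170 rad/s (converted from 1623 rpm).
The rod makes angle φ with the slider axis where L sinφ = r sinθ; differentiating, L cosφ·φ̇ = r ω cosθ.
L cosφ = √(L² − r² sin²θ) = 0.1795 m.
|ω_rod| = r ω |cosθ| / √(L² − r² sin²θ) = 0.0469·170·0.45399/0.1795 = 20.161 rad/s.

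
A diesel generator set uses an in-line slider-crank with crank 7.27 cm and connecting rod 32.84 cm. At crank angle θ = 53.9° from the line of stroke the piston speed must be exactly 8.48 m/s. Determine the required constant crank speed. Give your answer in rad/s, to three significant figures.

127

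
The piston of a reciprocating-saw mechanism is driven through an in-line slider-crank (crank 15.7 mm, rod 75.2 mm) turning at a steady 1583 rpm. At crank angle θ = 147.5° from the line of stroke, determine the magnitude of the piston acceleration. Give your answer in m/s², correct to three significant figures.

325

ω = 2π·1583/60 = 165.8 rad/s
x(θ) = r cosθ + √(L² − r² sin²θ); with ω constant, a = ω²·d²x/dθ².
d²x/dθ² = −r cosθ − r²(cos2θ)/√u − r⁴ sin²2θ/(4u^{3/2}),  u = L² − r² sin²θ = 0.00558388 m².
Substituting r = 0.0157 m, L = 0.0752 m, θ = 147.5°: d²x/dθ² = +0.011817 m.
a = ω²·d²x/dθ² = (165.8)²·(+0.011817) = +324.74 m/s²;  |a| = 324.74 m/s².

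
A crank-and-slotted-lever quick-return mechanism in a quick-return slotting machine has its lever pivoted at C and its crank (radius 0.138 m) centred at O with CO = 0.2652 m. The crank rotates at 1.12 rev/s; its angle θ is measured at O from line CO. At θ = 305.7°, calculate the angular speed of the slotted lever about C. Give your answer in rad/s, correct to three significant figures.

2.15

ω = 7.037 rad/s (from 1.12 rev/s).
Crank pin A relative to C: A = (d + r cosθ, r sinθ); lever angle φ = atan2(r sinθ, d + r cosθ).
Differentiating tanφ: φ̇ = rω(d cosθ + r)/(d² + r² + 2dr cosθ).
d² + r² + 2dr cosθ = |CA|² = 0.132087 m²;  d cosθ + r = +0.29276 m.
|ω_lever| = |0.138·7.037·+0.29276| / 0.132087 = 2.1524 rad/s.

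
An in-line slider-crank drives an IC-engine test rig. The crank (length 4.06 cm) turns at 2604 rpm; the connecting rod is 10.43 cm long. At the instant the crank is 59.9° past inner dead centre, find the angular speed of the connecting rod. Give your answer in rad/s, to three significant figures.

56.5

ω = 272.7 rad/s (converted from 2604 rpm).
The rod makes angle φ with the slider axis where L sinφ = r sinθ; differentiating, L cosφ·φ̇ = r ω cosθ.
L cosφ = √(L² − r² sin²θ) = 0.098208 m.
|ω_rod| = r ω |cosθ| / √(L² − r² sin²θ) = 0.0406·272.7·0.50151/0.098208 = 56.537 rad/s.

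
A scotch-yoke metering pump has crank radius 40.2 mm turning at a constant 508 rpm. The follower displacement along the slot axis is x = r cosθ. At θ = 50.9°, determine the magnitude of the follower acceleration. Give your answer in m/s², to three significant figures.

71.7

ω = 53.2 rad/s (from 508 rpm).
x = r cosθ ⇒ ẍ = −rω² cosθ (ω constant).
|a| = rω²|cosθ| = 0.0402·(53.2)²·|cos 50.9°| = 71.749 m/s².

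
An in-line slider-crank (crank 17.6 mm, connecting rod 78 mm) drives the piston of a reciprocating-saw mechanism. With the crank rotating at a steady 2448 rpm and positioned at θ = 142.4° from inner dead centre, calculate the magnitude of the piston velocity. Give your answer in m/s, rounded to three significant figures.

ω = 2π·2448/60 = 256.4 rad/s
For an in-line slider-crank, x = r cosθ + √(L² − r² sin²θ), so v = −rω sinθ·[1 + r cosθ/√(L² − r² sin²θ)].
With r = 0.0176 m, L = 0.078 m, θ = 142.4°: √(L² − r² sin²θ) = 0.077257 m.
v = −0.0176·256.4·0.61015·[1 + 0.0176·-0.79229/0.077257] = -2.256 m/s.
|v| = 2.256 m/s.

2.26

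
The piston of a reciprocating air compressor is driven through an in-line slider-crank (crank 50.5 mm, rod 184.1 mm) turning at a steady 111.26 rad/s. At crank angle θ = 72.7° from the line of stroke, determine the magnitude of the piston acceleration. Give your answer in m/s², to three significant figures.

ω = 111.3 rad/s
x(θ) = r cosθ + √(L² − r² sin²θ); with ω constant, a = ω²·d²x/dθ².
d²x/dθ² = −r cosθ − r²(cos2θ)/√u − r⁴ sin²2θ/(4u^{3/2}),  u = L² − r² sin²θ = 0.0315681 m².
Substituting r = 0.0505 m, L = 0.1841 m, θ = 72.7°: d²x/dθ² = -0.003296 m.
a = ω²·d²x/dθ² = (111.3)²·(-0.003296) = -40.8 m/s²;  |a| = 40.8 m/s².

40.8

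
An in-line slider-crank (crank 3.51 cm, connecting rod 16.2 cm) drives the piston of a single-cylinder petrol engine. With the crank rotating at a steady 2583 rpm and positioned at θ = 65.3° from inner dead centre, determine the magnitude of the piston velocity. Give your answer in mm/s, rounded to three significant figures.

ω = 2π·2583/60 = 270.5 rad/s
For an in-line slider-crank, x = r cosθ + √(L² − r² sin²θ), so v = −rω sinθ·[1 + r cosθ/√(L² − r² sin²θ)].
With r = 0.0351 m, L = 0.162 m, θ = 65.3°: √(L² − r² sin²θ) = 0.15883 m.
v = −0.0351·270.5·0.90851·[1 + 0.0351·0.41787/0.15883] = -9.4221 m/s.
|v| = 9.4221 m/s = 9422.1 mm/s.

9420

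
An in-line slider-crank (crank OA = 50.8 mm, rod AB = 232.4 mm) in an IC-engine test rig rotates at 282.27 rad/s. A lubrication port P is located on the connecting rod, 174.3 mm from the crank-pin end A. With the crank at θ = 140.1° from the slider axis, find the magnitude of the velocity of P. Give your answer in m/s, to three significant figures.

8.49

ω = 282.3 rad/s.  Crank-pin speed |V_A| = rω = 14.339 m/s, perpendicular to OA.
Rod angle: sinφ = −(r/L) sinθ ⇒ φ = -8.060°; ω_rod = −rω cosθ/√(L²−r²sin²θ) = +47.807 rad/s.
V_P = V_A + ω_rod × AP, with AP = 0.1743 m along the rod.
Components: V_Px = −rω sinθ − a·ω_rod·sinφ = -8.0296 m/s;  V_Py = rω cosθ + a·ω_rod·cosφ = -2.7502 m/s.
|V_P| = √(V_Px² + V_Py²) = 8.4875 m/s.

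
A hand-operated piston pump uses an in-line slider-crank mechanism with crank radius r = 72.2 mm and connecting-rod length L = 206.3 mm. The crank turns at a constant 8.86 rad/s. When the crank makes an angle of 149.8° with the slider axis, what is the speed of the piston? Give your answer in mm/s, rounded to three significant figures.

ω = 8.86 rad/s
For an in-line slider-crank, x = r cosθ + √(L² − r² sin²θ), so v = −rω sinθ·[1 + r cosθ/√(L² − r² sin²θ)].
With r = 0.0722 m, L = 0.2063 m, θ = 149.8°: √(L² − r² sin²θ) = 0.20308 m.
v = −0.0722·8.86·0.50302·[1 + 0.0722·-0.86427/0.20308] = -0.2229 m/s.
|v| = 0.2229 m/s = 222.9 mm/s.

223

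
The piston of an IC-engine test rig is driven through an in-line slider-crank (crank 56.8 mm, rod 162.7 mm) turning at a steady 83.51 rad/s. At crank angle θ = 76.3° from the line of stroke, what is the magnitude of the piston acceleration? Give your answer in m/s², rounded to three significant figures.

ω = 83.51 rad/s
x(θ) = r cosθ + √(L² − r² sin²θ); with ω constant, a = ω²·d²x/dθ².
d²x/dθ² = −r cosθ − r²(cos2θ)/√u − r⁴ sin²2θ/(4u^{3/2}),  u = L² − r² sin²θ = 0.023426 m².
Substituting r = 0.0568 m, L = 0.1627 m, θ = 76.3°: d²x/dθ² = +0.005108 m.
a = ω²·d²x/dθ² = (83.51)²·(+0.005108) = +35.623 m/s²;  |a| = 35.623 m/s².

35.6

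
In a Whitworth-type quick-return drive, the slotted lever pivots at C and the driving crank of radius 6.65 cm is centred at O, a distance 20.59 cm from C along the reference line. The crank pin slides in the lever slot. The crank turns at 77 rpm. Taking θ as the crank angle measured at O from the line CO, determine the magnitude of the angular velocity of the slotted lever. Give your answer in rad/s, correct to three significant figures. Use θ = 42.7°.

ω = 8.063 rad/s (from 77 rpm).
Crank pin A relative to C: A = (d + r cosθ, r sinθ); lever angle φ = atan2(r sinθ, d + r cosθ).
Differentiating tanφ: φ̇ = rω(d cosθ + r)/(d² + r² + 2dr cosθ).
d² + r² + 2dr cosθ = |CA|² = 0.0669425 m²;  d cosθ + r = +0.21782 m.
|ω_lever| = |0.0665·8.063·+0.21782| / 0.0669425 = 1.7448 rad/s.

1.74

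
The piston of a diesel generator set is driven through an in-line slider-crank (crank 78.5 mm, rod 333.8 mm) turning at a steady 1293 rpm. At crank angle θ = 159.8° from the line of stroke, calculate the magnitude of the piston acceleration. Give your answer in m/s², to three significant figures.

ω = 2π·1293/60 = 135.4 rad/s
x(θ) = r cosθ + √(L² − r² sin²θ); with ω constant, a = ω²·d²x/dθ².
d²x/dθ² = −r cosθ − r²(cos2θ)/√u − r⁴ sin²2θ/(4u^{3/2}),  u = L² − r² sin²θ = 0.110688 m².
Substituting r = 0.0785 m, L = 0.3338 m, θ = 159.8°: d²x/dθ² = +0.059458 m.
a = ω²·d²x/dθ² = (135.4)²·(+0.059458) = +1090.1 m/s²;  |a| = 1090.1 m/s².

1090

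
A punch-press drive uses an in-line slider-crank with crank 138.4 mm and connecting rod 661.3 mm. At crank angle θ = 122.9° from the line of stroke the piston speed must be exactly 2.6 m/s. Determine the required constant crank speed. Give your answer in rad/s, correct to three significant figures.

For an in-line slider-crank, |v_piston| = rω|sinθ|·[1 + r cosθ/√(L² − r² sin²θ)].
With r = 0.1384 m, L = 0.6613 m, θ = 122.9°: the bracketed kinematic factor |dx/dθ| = 0.10278 m.
ω = v/|dx/dθ| = 2.6/0.10278 = 25.296 rad/s.

25.3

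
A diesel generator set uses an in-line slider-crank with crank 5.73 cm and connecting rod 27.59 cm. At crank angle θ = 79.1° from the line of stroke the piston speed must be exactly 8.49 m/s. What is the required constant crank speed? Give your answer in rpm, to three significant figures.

1390

For an in-line slider-crank, |v_piston| = rω|sinθ|·[1 + r cosθ/√(L² − r² sin²θ)].
With r = 0.0573 m, L = 0.2759 m, θ = 79.1°: the bracketed kinematic factor |dx/dθ| = 0.058523 m.
ω = v/|dx/dθ| = 8.49/0.058523 = 145.07 rad/s.
N = 60ω/(2π) = 1385.3 rpm.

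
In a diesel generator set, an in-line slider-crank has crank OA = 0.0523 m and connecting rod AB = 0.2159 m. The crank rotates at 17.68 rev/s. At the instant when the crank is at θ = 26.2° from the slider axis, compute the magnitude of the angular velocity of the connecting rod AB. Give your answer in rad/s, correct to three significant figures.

ω = 111.1 rad/s (converted from 17.68 rev/s).
The rod makes angle φ with the slider axis where L sinφ = r sinθ; differentiating, L cosφ·φ̇ = r ω cosθ.
L cosφ = √(L² − r² sin²θ) = 0.21466 m.
|ω_rod| = r ω |cosθ| / √(L² − r² sin²θ) = 0.0523·111.1·0.89726/0.21466 = 24.284 rad/s.

24.3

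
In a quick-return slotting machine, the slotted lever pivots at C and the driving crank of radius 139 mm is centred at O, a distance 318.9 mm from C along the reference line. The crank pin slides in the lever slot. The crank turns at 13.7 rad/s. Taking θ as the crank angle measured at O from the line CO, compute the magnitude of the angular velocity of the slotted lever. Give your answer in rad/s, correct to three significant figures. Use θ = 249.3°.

0.558

ω = 13.7 rad/s
Crank pin A relative to C: A = (d + r cosθ, r sinθ); lever angle φ = atan2(r sinθ, d + r cosθ).
Differentiating tanφ: φ̇ = rω(d cosθ + r)/(d² + r² + 2dr cosθ).
d² + r² + 2dr cosθ = |CA|² = 0.0896812 m²;  d cosθ + r = +0.026277 m.
|ω_lever| = |0.139·13.7·+0.026277| / 0.0896812 = 0.55797 rad/s.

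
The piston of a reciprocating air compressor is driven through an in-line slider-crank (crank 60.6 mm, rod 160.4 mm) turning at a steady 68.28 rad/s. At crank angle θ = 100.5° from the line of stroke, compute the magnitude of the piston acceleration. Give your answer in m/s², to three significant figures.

ω = 68.28 rad/s
x(θ) = r cosθ + √(L² − r² sin²θ); with ω constant, a = ω²·d²x/dθ².
d²x/dθ² = −r cosθ − r²(cos2θ)/√u − r⁴ sin²2θ/(4u^{3/2}),  u = L² − r² sin²θ = 0.0221778 m².
Substituting r = 0.0606 m, L = 0.1604 m, θ = 100.5°: d²x/dθ² = +0.033934 m.
a = ω²·d²x/dθ² = (68.28)²·(+0.033934) = +158.21 m/s²;  |a| = 158.21 m/s².

158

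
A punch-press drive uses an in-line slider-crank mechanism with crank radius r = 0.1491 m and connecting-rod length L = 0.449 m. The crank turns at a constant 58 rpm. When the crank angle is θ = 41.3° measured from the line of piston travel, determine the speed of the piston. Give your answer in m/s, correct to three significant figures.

0.751

ω = 2π·58/60 = 6.074 rad/s
For an in-line slider-crank, x = r cosθ + √(L² − r² sin²θ), so v = −rω sinθ·[1 + r cosθ/√(L² − r² sin²θ)].
With r = 0.1491 m, L = 0.449 m, θ = 41.3°: √(L² − r² sin²θ) = 0.43808 m.
v = −0.1491·6.074·0.66000·[1 + 0.1491·0.75126/0.43808] = -0.75052 m/s.
|v| = 0.75052 m/s.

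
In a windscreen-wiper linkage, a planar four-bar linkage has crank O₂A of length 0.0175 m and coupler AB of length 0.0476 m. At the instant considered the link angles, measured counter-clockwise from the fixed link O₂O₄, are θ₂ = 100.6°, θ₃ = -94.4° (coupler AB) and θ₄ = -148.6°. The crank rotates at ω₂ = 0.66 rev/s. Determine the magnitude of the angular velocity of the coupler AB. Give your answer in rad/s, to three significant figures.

1.76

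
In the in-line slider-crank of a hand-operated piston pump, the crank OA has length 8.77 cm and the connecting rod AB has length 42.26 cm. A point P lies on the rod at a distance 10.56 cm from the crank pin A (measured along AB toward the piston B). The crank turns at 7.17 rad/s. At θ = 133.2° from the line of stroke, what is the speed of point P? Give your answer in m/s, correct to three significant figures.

ω = 7.17 rad/s.  Crank-pin speed |V_A| = rω = 0.62881 m/s, perpendicular to OA.
Rod angle: sinφ = −(r/L) sinθ ⇒ φ = -8.701°; ω_rod = −rω cosθ/√(L²−r²sin²θ) = +1.0304 rad/s.
V_P = V_A + ω_rod × AP, with AP = 0.1056 m along the rod.
Components: V_Px = −rω sinθ − a·ω_rod·sinφ = -0.44192 m/s;  V_Py = rω cosθ + a·ω_rod·cosφ = -0.32289 m/s.
|V_P| = √(V_Px² + V_Py²) = 0.54731 m/s.

0.547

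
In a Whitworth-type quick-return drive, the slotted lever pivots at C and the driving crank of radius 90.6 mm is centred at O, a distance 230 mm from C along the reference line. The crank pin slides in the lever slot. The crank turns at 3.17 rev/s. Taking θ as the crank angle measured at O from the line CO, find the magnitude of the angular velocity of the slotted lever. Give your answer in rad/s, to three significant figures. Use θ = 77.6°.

3.61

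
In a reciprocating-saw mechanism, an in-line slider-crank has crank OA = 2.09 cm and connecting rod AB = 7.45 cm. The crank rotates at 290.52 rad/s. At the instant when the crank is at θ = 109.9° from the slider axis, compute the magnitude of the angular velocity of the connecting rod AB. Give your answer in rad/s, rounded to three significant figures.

ω = 290.5 rad/s
The rod makes angle φ with the slider axis where L sinφ = r sinθ; differentiating, L cosφ·φ̇ = r ω cosθ.
L cosφ = √(L² − r² sin²θ) = 0.071861 m.
|ω_rod| = r ω |cosθ| / √(L² − r² sin²θ) = 0.0209·290.5·0.34038/0.071861 = 28.76 rad/s.

28.8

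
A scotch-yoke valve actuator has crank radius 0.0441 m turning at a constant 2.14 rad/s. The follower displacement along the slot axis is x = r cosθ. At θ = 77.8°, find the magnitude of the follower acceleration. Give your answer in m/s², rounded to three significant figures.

0.0427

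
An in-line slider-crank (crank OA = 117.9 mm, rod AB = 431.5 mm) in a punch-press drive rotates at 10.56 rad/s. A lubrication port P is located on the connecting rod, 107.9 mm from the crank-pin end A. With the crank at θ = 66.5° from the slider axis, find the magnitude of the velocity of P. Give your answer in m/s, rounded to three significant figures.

1.23

ω = 10.56 rad/s.  Crank-pin speed |V_A| = rω = 1.245 m/s, perpendicular to OA.
Rod angle: sinφ = −(r/L) sinθ ⇒ φ = -14.511°; ω_rod = −rω cosθ/√(L²−r²sin²θ) = -1.1884 rad/s.
V_P = V_A + ω_rod × AP, with AP = 0.1079 m along the rod.
Components: V_Px = −rω sinθ − a·ω_rod·sinφ = -1.1739 m/s;  V_Py = rω cosθ + a·ω_rod·cosφ = +0.37231 m/s.
|V_P| = √(V_Px² + V_Py²) = 1.2315 m/s.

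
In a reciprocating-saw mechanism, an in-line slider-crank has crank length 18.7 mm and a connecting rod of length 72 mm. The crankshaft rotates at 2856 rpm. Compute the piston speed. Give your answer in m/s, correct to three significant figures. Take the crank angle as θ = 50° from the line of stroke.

5.01

ω = 2π·2856/60 = 299.1 rad/s
For an in-line slider-crank, x = r cosθ + √(L² − r² sin²θ), so v = −rω sinθ·[1 + r cosθ/√(L² − r² sin²θ)].
With r = 0.0187 m, L = 0.072 m, θ = 50°: √(L² − r² sin²θ) = 0.070561 m.
v = −0.0187·299.1·0.76604·[1 + 0.0187·0.64279/0.070561] = -5.0142 m/s.
|v| = 5.0142 m/s.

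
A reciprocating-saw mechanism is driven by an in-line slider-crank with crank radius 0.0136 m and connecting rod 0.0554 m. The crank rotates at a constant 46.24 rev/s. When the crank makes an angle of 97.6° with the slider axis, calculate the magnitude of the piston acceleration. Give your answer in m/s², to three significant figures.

432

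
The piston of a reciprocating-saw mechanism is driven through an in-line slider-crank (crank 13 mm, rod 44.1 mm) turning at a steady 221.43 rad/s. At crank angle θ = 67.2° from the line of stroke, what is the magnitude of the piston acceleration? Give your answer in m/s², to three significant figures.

113

ω = 221.4 rad/s
x(θ) = r cosθ + √(L² − r² sin²θ); with ω constant, a = ω²·d²x/dθ².
d²x/dθ² = −r cosθ − r²(cos2θ)/√u − r⁴ sin²2θ/(4u^{3/2}),  u = L² − r² sin²θ = 0.00180119 m².
Substituting r = 0.013 m, L = 0.0441 m, θ = 67.2°: d²x/dθ² = -0.0022993 m.
a = ω²·d²x/dθ² = (221.4)²·(-0.0022993) = -112.74 m/s²;  |a| = 112.74 m/s².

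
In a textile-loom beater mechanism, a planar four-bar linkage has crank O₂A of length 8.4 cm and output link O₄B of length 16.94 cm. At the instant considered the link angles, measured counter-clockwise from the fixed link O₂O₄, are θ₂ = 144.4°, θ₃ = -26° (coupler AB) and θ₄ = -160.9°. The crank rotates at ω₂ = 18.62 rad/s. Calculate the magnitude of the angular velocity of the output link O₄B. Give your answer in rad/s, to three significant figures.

ω₂ = 18.62 rad/s
Differentiating the loop-closure r₂e^{iθ₂}+r₃e^{iθ₃}=r₁+r₄e^{iθ₄} gives r₂ω₂e^{iθ₂}+r₃ω₃e^{iθ₃}=r₄ω₄e^{iθ₄}.
Eliminating the other unknown: ω₄ = r₂ω₂ sin(θ₂−θ₃) / [r₄ sin(θ₄−θ₃)].
Numerator sine = +0.16677; denominator sine = -0.70834.
Result = 0.084·18.62·(+0.16677) / (0.1694·(-0.70834)) = -2.1738 rad/s; magnitude 2.1738 rad/s.

2.17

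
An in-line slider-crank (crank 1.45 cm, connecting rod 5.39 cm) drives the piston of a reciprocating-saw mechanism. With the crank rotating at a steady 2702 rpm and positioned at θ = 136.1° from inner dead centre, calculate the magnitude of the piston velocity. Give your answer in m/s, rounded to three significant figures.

2.28

ω = 2π·2702/60 = 283 rad/s
For an in-line slider-crank, x = r cosθ + √(L² − r² sin²θ), so v = −rω sinθ·[1 + r cosθ/√(L² − r² sin²θ)].
With r = 0.0145 m, L = 0.0539 m, θ = 136.1°: √(L² − r² sin²θ) = 0.052954 m.
v = −0.0145·283·0.69340·[1 + 0.0145·-0.72055/0.052954] = -2.2836 m/s.
|v| = 2.2836 m/s.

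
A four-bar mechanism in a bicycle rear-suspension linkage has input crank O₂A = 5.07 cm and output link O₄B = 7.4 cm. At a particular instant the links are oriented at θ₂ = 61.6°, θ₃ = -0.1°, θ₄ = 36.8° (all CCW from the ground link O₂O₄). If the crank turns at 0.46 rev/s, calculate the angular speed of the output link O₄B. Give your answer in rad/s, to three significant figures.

2.90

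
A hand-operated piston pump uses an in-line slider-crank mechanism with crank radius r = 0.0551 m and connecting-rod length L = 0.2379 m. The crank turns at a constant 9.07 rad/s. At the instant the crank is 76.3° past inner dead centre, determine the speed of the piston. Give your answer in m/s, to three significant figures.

0.513

ω = 9.07 rad/s
For an in-line slider-crank, x = r cosθ + √(L² − r² sin²θ), so v = −rω sinθ·[1 + r cosθ/√(L² − r² sin²θ)].
With r = 0.0551 m, L = 0.2379 m, θ = 76.3°: √(L² − r² sin²θ) = 0.2318 m.
v = −0.0551·9.07·0.97155·[1 + 0.0551·0.23684/0.2318] = -0.51287 m/s.
|v| = 0.51287 m/s.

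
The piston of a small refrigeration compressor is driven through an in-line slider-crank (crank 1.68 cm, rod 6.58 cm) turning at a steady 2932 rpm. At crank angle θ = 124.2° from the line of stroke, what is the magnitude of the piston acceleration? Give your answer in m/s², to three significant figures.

ω = 2π·2932/60 = 307 rad/s
x(θ) = r cosθ + √(L² − r² sin²θ); with ω constant, a = ω²·d²x/dθ².
d²x/dθ² = −r cosθ − r²(cos2θ)/√u − r⁴ sin²2θ/(4u^{3/2}),  u = L² − r² sin²θ = 0.00413657 m².
Substituting r = 0.0168 m, L = 0.0658 m, θ = 124.2°: d²x/dθ² = +0.010994 m.
a = ω²·d²x/dθ² = (307)²·(+0.010994) = +1036.4 m/s²;  |a| = 1036.4 m/s².

1040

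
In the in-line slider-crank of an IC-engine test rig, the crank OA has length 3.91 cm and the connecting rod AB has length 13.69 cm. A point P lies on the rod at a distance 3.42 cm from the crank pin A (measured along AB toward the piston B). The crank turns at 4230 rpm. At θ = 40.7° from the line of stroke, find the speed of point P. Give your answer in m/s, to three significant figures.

15.5

ω = 443 rad/s.  Crank-pin speed |V_A| = rω = 17.32 m/s, perpendicular to OA.
Rod angle: sinφ = −(r/L) sinθ ⇒ φ = -10.734°; ω_rod = −rω cosθ/√(L²−r²sin²θ) = -97.624 rad/s.
V_P = V_A + ω_rod × AP, with AP = 0.0342 m along the rod.
Components: V_Px = −rω sinθ − a·ω_rod·sinφ = -11.916 m/s;  V_Py = rω cosθ + a·ω_rod·cosφ = +9.8505 m/s.
|V_P| = √(V_Px² + V_Py²) = 15.46 m/s.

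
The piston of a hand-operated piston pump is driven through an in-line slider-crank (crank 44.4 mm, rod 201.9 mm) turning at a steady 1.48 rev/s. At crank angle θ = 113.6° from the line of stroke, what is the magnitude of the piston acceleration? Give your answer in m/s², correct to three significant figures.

2.12

ω = 2π·1.48 = 9.299 rad/s
x(θ) = r cosθ + √(L² − r² sin²θ); with ω constant, a = ω²·d²x/dθ².
d²x/dθ² = −r cosθ − r²(cos2θ)/√u − r⁴ sin²2θ/(4u^{3/2}),  u = L² − r² sin²θ = 0.0391082 m².
Substituting r = 0.0444 m, L = 0.2019 m, θ = 113.6°: d²x/dθ² = +0.024481 m.
a = ω²·d²x/dθ² = (9.299)²·(+0.024481) = +2.117 m/s²;  |a| = 2.117 m/s².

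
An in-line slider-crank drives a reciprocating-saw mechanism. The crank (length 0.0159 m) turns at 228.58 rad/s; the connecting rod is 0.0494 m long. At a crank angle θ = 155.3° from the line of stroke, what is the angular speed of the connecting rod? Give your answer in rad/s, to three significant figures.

67.5

ω = 228.6 rad/s
The rod makes angle φ with the slider axis where L sinφ = r sinθ; differentiating, L cosφ·φ̇ = r ω cosθ.
L cosφ = √(L² − r² sin²θ) = 0.048951 m.
|ω_rod| = r ω |cosθ| / √(L² − r² sin²θ) = 0.0159·228.6·0.90851/0.048951 = 67.453 rad/s.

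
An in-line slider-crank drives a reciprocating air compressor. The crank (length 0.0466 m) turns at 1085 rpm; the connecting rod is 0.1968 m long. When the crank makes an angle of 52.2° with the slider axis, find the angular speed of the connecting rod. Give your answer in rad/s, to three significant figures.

ω = 113.6 rad/s (converted from 1085 rpm).
The rod makes angle φ with the slider axis where L sinφ = r sinθ; differentiating, L cosφ·φ̇ = r ω cosθ.
L cosφ = √(L² − r² sin²θ) = 0.19332 m.
|ω_rod| = r ω |cosθ| / √(L² − r² sin²θ) = 0.0466·113.6·0.61291/0.19332 = 16.786 rad/s.

16.8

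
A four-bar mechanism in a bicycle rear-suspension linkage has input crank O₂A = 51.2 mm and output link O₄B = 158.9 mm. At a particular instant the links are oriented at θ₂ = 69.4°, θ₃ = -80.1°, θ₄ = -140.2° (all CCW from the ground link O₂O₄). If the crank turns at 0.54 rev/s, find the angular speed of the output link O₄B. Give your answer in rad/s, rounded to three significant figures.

0.640

ω₂ = 3.393 rad/s (from 0.54 rev/s).
Differentiating the loop-closure r₂e^{iθ₂}+r₃e^{iθ₃}=r₁+r₄e^{iθ₄} gives r₂ω₂e^{iθ₂}+r₃ω₃e^{iθ₃}=r₄ω₄e^{iθ₄}.
Eliminating the other unknown: ω₄ = r₂ω₂ sin(θ₂−θ₃) / [r₄ sin(θ₄−θ₃)].
Numerator sine = +0.50754; denominator sine = -0.86690.
Result = 0.0512·3.393·(+0.50754) / (0.1589·(-0.86690)) = -0.64006 rad/s; magnitude 0.64006 rad/s.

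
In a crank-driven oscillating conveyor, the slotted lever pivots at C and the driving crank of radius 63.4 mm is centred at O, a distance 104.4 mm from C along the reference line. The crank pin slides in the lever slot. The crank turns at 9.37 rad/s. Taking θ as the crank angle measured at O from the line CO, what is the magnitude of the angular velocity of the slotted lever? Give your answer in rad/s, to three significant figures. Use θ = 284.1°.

2.91

ω = 9.37 rad/s
Crank pin A relative to C: A = (d + r cosθ, r sinθ); lever angle φ = atan2(r sinθ, d + r cosθ).
Differentiating tanφ: φ̇ = rω(d cosθ + r)/(d² + r² + 2dr cosθ).
d² + r² + 2dr cosθ = |CA|² = 0.0181439 m²;  d cosθ + r = +0.088833 m.
|ω_lever| = |0.0634·9.37·+0.088833| / 0.0181439 = 2.9085 rad/s.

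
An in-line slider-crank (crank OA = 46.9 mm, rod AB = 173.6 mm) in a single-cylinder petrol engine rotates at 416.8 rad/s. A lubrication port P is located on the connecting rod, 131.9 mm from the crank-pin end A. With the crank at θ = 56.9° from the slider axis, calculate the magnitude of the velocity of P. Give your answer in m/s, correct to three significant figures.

18.4

ω = 416.8 rad/s.  Crank-pin speed |V_A| = rω = 19.548 m/s, perpendicular to OA.
Rod angle: sinφ = −(r/L) sinθ ⇒ φ = -13.080°; ω_rod = −rω cosθ/√(L²−r²sin²θ) = -63.131 rad/s.
V_P = V_A + ω_rod × AP, with AP = 0.1319 m along the rod.
Components: V_Px = −rω sinθ − a·ω_rod·sinφ = -18.26 m/s;  V_Py = rω cosθ + a·ω_rod·cosφ = +2.5643 m/s.
|V_P| = √(V_Px² + V_Py²) = 18.439 m/s.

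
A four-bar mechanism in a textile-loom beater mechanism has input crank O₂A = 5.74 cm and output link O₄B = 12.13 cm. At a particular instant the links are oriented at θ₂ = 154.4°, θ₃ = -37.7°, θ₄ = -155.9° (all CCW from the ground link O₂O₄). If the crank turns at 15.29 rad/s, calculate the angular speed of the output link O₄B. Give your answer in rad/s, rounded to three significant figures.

1.72

ω₂ = 15.29 rad/s
Differentiating the loop-closure r₂e^{iθ₂}+r₃e^{iθ₃}=r₁+r₄e^{iθ₄} gives r₂ω₂e^{iθ₂}+r₃ω₃e^{iθ₃}=r₄ω₄e^{iθ₄}.
Eliminating the other unknown: ω₄ = r₂ω₂ sin(θ₂−θ₃) / [r₄ sin(θ₄−θ₃)].
Numerator sine = -0.20962; denominator sine = -0.88130.
Result = 0.0574·15.29·(-0.20962) / (0.1213·(-0.88130)) = +1.7209 rad/s; magnitude 1.7209 rad/s.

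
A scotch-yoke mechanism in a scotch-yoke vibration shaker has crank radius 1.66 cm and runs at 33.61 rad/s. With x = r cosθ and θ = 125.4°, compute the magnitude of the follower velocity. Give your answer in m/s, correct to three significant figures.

ω = 33.61 rad/s
x = r cosθ ⇒ ẋ = −rω sinθ.
|v| = rω|sinθ| = 0.0166·33.61·|sin 125.4°| = 0.45478 m/s.

0.455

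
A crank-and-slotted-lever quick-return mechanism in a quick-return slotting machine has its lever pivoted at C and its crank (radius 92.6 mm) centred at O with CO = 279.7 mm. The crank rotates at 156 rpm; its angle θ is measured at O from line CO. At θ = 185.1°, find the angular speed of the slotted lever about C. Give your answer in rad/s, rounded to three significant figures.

7.99

ω = 16.34 rad/s (from 156 rpm).
Crank pin A relative to C: A = (d + r cosθ, r sinθ); lever angle φ = atan2(r sinθ, d + r cosθ).
Differentiating tanφ: φ̇ = rω(d cosθ + r)/(d² + r² + 2dr cosθ).
d² + r² + 2dr cosθ = |CA|² = 0.0352115 m²;  d cosθ + r = -0.18599 m.
|ω_lever| = |0.0926·16.34·-0.18599| / 0.0352115 = 7.9905 rad/s.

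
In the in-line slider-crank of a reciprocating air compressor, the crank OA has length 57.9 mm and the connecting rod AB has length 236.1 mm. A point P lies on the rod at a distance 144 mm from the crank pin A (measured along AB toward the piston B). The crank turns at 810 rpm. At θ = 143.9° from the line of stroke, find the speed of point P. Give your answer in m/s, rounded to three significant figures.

ω = 84.82 rad/s.  Crank-pin speed |V_A| = rω = 4.9113 m/s, perpendicular to OA.
Rod angle: sinφ = −(r/L) sinθ ⇒ φ = -8.308°; ω_rod = −rω cosθ/√(L²−r²sin²θ) = +16.986 rad/s.
V_P = V_A + ω_rod × AP, with AP = 0.144 m along the rod.
Components: V_Px = −rω sinθ − a·ω_rod·sinφ = -2.5403 m/s;  V_Py = rω cosθ + a·ω_rod·cosφ = -1.548 m/s.
|V_P| = √(V_Px² + V_Py²) = 2.9748 m/s.

2.97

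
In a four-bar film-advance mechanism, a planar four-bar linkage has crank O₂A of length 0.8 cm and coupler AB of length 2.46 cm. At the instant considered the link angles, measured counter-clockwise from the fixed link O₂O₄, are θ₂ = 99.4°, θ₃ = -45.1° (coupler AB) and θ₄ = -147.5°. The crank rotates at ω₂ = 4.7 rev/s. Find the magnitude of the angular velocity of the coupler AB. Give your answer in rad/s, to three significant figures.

ω₂ = 29.53 rad/s (from 4.7 rev/s).
Differentiating the loop-closure r₂e^{iθ₂}+r₃e^{iθ₃}=r₁+r₄e^{iθ₄} gives r₂ω₂e^{iθ₂}+r₃ω₃e^{iθ₃}=r₄ω₄e^{iθ₄}.
Eliminating the other unknown: ω₃ = r₂ω₂ sin(θ₄−θ₂) / [r₃ sin(θ₃−θ₄)].
Numerator sine = +0.91982; denominator sine = +0.97667.
Result = 0.008·29.53·(+0.91982) / (0.0246·(+0.97667)) = +9.0446 rad/s; magnitude 9.0446 rad/s.

9.04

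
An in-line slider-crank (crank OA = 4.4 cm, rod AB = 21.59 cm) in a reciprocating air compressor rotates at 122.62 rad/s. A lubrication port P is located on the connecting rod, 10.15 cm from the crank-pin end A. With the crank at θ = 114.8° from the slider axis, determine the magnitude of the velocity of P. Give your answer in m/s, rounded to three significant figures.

4.85

ω = 122.6 rad/s.  Crank-pin speed |V_A| = rω = 5.3953 m/s, perpendicular to OA.
Rod angle: sinφ = −(r/L) sinθ ⇒ φ = -10.661°; ω_rod = −rω cosθ/√(L²−r²sin²θ) = +10.666 rad/s.
V_P = V_A + ω_rod × AP, with AP = 0.1015 m along the rod.
Components: V_Px = −rω sinθ − a·ω_rod·sinφ = -4.6974 m/s;  V_Py = rω cosθ + a·ω_rod·cosφ = -1.1991 m/s.
|V_P| = √(V_Px² + V_Py²) = 4.8481 m/s.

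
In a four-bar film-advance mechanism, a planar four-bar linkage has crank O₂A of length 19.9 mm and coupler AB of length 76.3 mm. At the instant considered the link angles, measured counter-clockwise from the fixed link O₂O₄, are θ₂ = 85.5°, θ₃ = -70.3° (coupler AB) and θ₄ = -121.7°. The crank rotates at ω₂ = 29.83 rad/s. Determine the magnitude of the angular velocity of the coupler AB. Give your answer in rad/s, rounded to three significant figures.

4.55

ω₂ = 29.83 rad/s
Differentiating the loop-closure r₂e^{iθ₂}+r₃e^{iθ₃}=r₁+r₄e^{iθ₄} gives r₂ω₂e^{iθ₂}+r₃ω₃e^{iθ₃}=r₄ω₄e^{iθ₄}.
Eliminating the other unknown: ω₃ = r₂ω₂ sin(θ₄−θ₂) / [r₃ sin(θ₃−θ₄)].
Numerator sine = +0.45710; denominator sine = +0.78152.
Result = 0.0199·29.83·(+0.45710) / (0.0763·(+0.78152)) = +4.5504 rad/s; magnitude 4.5504 rad/s.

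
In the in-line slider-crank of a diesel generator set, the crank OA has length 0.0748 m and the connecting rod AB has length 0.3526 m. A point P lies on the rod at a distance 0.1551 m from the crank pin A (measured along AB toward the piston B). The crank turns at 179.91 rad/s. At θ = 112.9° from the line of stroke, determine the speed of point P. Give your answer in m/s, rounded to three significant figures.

ω = 179.9 rad/s.  Crank-pin speed |V_A| = rω = 13.457 m/s, perpendicular to OA.
Rod angle: sinφ = −(r/L) sinθ ⇒ φ = -11.269°; ω_rod = −rω cosθ/√(L²−r²sin²θ) = +15.143 rad/s.
V_P = V_A + ω_rod × AP, with AP = 0.1551 m along the rod.
Components: V_Px = −rω sinθ − a·ω_rod·sinφ = -11.938 m/s;  V_Py = rω cosθ + a·ω_rod·cosφ = -2.9331 m/s.
|V_P| = √(V_Px² + V_Py²) = 12.293 m/s.

12.3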